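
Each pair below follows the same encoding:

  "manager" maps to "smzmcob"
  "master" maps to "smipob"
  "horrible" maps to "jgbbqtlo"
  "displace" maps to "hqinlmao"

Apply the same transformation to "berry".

tobby

m(12)→s(18) and a(0)→m(12) fit y≡7x+12 (mod 26); the inverse of 7 mod 26 is 15. Treating letters as 0–25, the rule is x ↦ 7x + 12 (mod 26).
Applying it to berry: b(1)→7·1+12≡19=t; e(4)→7·4+12≡14=o; r(17)→7·17+12≡1=b; r(17)→7·17+12≡1=b; y(24)→7·24+12≡24=y (all mod 26).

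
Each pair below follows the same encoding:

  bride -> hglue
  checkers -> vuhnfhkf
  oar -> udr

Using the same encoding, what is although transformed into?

kjxrkwod

Two steps: reverse the string, then apply a Caesar shift of +3.
For although: reverse → hguohtla; then shift: h+3=k, g+3=j, u+3=x, o+3=r, h+3=k, t+3=w, l+3=o, a+3=d.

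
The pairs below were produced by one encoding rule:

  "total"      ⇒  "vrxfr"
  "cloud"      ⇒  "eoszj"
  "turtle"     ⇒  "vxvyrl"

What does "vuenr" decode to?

Letter i (0-indexed) is shifted by i+2, so successive shifts are 2, 3, 4, ….
Reversing it on vuenr: v−2=t, u−3=r, e−4=a, n−5=i, r−6=l.

trail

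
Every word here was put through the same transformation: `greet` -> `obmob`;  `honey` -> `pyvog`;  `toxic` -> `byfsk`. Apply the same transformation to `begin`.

joosv

Shifts by position in greet: pos 0: g→o (+8), pos 1: r→b (+10), pos 2: e→m (+8), pos 3: e→o (+10) — repeating every 2. A repeating key of period 2 is used — shifts +8, +10 over and over.
Applying it to begin: b+8=j, e+10=o, g+8=o, i+10=s, n+8=v.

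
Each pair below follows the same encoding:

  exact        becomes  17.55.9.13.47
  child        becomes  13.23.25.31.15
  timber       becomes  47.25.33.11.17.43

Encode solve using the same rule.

e(#5)→17 and x(#24)→55: differences scale by 2, so n = 2·pos + 7. Each letter becomes 2×(its alphabet position, a=1..z=26) + 7.
For solve: s=19→45, o=15→37, l=12→31, v=22→51, e=5→17.

45.37.31.51.17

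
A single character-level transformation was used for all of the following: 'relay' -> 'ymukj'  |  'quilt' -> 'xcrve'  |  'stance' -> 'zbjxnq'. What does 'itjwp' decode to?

blame

In relay: r→y is +7, e→m is +8, l→u is +9, a→k is +10 — the shift increases by 1 each position. Letter i (0-indexed) is shifted by i+7, so successive shifts are 7, 8, 9, ….
Undoing it on itjwp: i−7=b, t−8=l, j−9=a, w−10=m, p−11=e.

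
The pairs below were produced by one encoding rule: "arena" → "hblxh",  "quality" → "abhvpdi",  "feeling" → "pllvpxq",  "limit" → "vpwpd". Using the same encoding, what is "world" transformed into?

gvbvn

The shift depends on letter class: consonant r→b is +10, but vowel a→h is +7. The rule splits by letter class: vowels +7, consonants +10.
For world: w(cons)+10=g, o(vowel)+7=v, r(cons)+10=b, l(cons)+10=v, d(cons)+10=n.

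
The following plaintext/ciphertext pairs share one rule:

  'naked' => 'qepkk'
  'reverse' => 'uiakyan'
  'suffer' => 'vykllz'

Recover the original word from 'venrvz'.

In naked: n→q is +3, a→e is +4, k→p is +5, e→k is +6 — the shift increases by 1 each position. The shift increases by 1 at each position, starting from +3: 3, 4, 5, ….
Reversing it on venrvz: v−3=s, e−4=a, n−5=i, r−6=l, v−7=o, z−8=r.

sailor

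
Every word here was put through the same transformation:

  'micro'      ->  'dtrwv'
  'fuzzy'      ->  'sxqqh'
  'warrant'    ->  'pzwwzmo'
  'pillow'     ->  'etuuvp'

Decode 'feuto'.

m(12)→d(3) and i(8)→t(19) fit y≡9x+25 (mod 26); the inverse of 9 mod 26 is 3. This is an affine cipher: with a=0,…,z=25, each position x becomes (9x+25) mod 26.
Decoding feuto: f(5)→3·(5−25)≡18=s; e(4)→3·(4−25)≡15=p; u(20)→3·(20−25)≡11=l; t(19)→3·(19−25)≡8=i; o(14)→3·(14−25)≡19=t (all mod 26).

split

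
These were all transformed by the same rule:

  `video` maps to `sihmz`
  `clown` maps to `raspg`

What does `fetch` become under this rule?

lgxij

Two steps: reverse the string, then apply a Caesar shift of +4.
Applying it to fetch: reverse → hctef; then shift: h+4=l, c+4=g, t+4=x, e+4=i, f+4=j.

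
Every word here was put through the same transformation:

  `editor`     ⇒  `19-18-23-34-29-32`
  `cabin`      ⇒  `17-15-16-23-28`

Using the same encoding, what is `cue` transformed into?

Letters become their 1-based position plus 14 (so a→15, b→16, …).
On cue: c=3→17, u=21→35, e=5→19.

17-35-19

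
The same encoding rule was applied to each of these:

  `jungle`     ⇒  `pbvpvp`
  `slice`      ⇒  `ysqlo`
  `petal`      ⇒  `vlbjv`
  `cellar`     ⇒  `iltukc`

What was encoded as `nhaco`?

haste

In jungle: j→p is +6, u→b is +7, n→v is +8, g→p is +9 — the shift increases by 1 each position. The shift increases by 1 at each position, starting from +6: 6, 7, 8, ….
Undoing it on nhaco: n−6=h, h−7=a, a−8=s, c−9=t, o−10=e.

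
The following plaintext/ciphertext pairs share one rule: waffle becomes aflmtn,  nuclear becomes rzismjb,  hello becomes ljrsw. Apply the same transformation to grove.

kwucm

The shift increases by 1 at each position, starting from +4: 4, 5, 6, ….
Applying it to grove: g+4=k, r+5=w, o+6=u, v+7=c, e+8=m.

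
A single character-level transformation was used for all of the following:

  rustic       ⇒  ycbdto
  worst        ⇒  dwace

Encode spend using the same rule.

Letter i (0-indexed) is shifted by i+7, so successive shifts are 7, 8, 9, ….
On spend: s+7=z, p+8=x, e+9=n, n+10=x, d+11=o.

zxnxo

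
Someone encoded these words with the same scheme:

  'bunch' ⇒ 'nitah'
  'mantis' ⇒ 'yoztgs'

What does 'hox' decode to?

rib

The output letters match the input read backwards, each shifted +6: bunch reversed is hcnub. Two steps: reverse the string, then apply a Caesar shift of +6.
Undoing it on hox: shift back: h−6=b, o−6=i, x−6=r → bir; then reverse → rib.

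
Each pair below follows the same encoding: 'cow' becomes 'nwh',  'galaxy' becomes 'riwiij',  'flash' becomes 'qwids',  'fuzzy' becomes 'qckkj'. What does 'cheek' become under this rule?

nsmmv

The shift depends on letter class: consonant c→n is +11, but vowel o→w is +8. Two shifts are in play — +8 for a/e/i/o/u, +11 for every other letter.
On cheek: c(cons)+11=n, h(cons)+11=s, e(vowel)+8=m, e(vowel)+8=m, k(cons)+11=v.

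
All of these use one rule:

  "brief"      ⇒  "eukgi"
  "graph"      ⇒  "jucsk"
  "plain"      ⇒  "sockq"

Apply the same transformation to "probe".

The shift depends on letter class: consonant b→e is +3, but vowel i→k is +2. Vowels shift forward by 2 and consonants shift forward by 3.
For probe: p(cons)+3=s, r(cons)+3=u, o(vowel)+2=q, b(cons)+3=e, e(vowel)+2=g.

suqeg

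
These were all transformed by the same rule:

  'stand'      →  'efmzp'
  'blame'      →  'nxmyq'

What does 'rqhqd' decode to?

Compare letters: s→e is +12, t→f is +12, a→m is +12 — a constant shift. It's a constant shift of +12 (ROT12).
Decoding rqhqd: r−12=f, q−12=e, h−12=v, q−12=e, d−12=r.

fever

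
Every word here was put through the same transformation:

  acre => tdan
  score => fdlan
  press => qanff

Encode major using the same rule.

a(0)→t(19) and c(2)→d(3) fit y≡5x+19 (mod 26); the inverse of 5 mod 26 is 21. Treating letters as 0–25, the rule is x ↦ 5x + 19 (mod 26).
Applying it to major: m(12)→5·12+19≡1=b; a(0)→5·0+19≡19=t; j(9)→5·9+19≡12=m; o(14)→5·14+19≡11=l; r(17)→5·17+19≡0=a (all mod 26).

btmla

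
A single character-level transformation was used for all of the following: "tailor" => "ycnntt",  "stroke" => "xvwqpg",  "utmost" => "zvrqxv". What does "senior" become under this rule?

Shifts by position in tailor: pos 0: t→y (+5), pos 1: a→c (+2), pos 2: i→n (+5), pos 3: l→n (+2) — repeating every 2. A repeating key of period 2 is used — shifts +5, +2 over and over.
For senior: s+5=x, e+2=g, n+5=s, i+2=k, o+5=t, r+2=t.

xgsktt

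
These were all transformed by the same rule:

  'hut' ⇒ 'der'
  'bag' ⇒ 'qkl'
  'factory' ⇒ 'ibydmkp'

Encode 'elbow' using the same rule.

gylvo

The output letters match the input read backwards, each shifted +10: hut reversed is tuh. Read the word backwards and shift each letter +10.
For elbow: reverse → woble; then shift: w+10=g, o+10=y, b+10=l, l+10=v, e+10=o.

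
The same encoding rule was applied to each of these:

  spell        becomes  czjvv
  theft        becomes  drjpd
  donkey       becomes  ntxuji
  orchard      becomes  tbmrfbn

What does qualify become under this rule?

The shift depends on letter class: consonant s→c is +10, but vowel e→j is +5. Two shifts are in play — +5 for a/e/i/o/u, +10 for every other letter.
For qualify: q(cons)+10=a, u(vowel)+5=z, a(vowel)+5=f, l(cons)+10=v, i(vowel)+5=n, f(cons)+10=p, y(cons)+10=i.

azfvnpi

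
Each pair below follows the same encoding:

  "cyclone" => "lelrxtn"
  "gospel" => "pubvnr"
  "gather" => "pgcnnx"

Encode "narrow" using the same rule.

Shifts by position in cyclone: pos 0: c→l (+9), pos 1: y→e (+6), pos 2: c→l (+9), pos 3: l→r (+6) — repeating every 2. It's a Vigenère-style cipher with numeric key [9,6]: position i shifts by key[i mod 2].
Applying it to narrow: n+9=w, a+6=g, r+9=a, r+6=x, o+9=x, w+6=c.

wgaxxc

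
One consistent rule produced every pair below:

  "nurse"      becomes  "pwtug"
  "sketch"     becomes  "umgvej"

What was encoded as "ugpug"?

sense

Compare letters: n→p is +2, u→w is +2, r→t is +2 — a constant shift. Each letter is shifted forward by 2 in the alphabet (a Caesar shift of +2).
Undoing it on ugpug: u−2=s, g−2=e, p−2=n, u−2=s, g−2=e.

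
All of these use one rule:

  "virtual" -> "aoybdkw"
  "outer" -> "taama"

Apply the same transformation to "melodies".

rkswmspe

In virtual: v→a is +5, i→o is +6, r→y is +7, t→b is +8 — the shift increases by 1 each position. The shift increases by 1 at each position, starting from +5: 5, 6, 7, ….
On melodies: m+5=r, e+6=k, l+7=s, o+8=w, d+9=m, i+10=s, e+11=p, s+12=e.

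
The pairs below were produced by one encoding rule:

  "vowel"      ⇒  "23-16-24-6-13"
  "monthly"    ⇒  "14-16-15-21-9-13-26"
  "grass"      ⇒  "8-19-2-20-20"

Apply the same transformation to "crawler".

v is letter #22 and maps to 23: an offset of 1. Letters become their 1-based position plus 1 (so a→2, b→3, …).
On crawler: c=3→4, r=18→19, a=1→2, w=23→24, l=12→13, e=5→6, r=18→19.

4-19-2-24-13-6-19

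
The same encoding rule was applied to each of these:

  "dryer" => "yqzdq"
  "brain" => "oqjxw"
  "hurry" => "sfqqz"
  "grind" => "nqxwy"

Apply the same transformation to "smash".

d(3)→y(24) and r(17)→q(16) fit y≡5x+9 (mod 26); the inverse of 5 mod 26 is 21. This is an affine cipher: with a=0,…,z=25, each position x becomes (5x+9) mod 26.
On smash: s(18)→5·18+9≡21=v; m(12)→5·12+9≡17=r; a(0)→5·0+9≡9=j; s(18)→5·18+9≡21=v; h(7)→5·7+9≡18=s (all mod 26).

vrjvs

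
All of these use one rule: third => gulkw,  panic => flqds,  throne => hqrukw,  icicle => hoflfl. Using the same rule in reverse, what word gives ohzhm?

jewel

The output letters match the input read backwards, each shifted +3: third reversed is driht. Two steps: reverse the string, then apply a Caesar shift of +3.
Reversing it on ohzhm: shift back: o−3=l, h−3=e, z−3=w, h−3=e, m−3=j → lewej; then reverse → jewel.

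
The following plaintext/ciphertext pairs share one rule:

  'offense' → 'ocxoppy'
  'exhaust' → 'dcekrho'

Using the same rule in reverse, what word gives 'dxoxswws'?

imminent

Two steps: reverse the string, then apply a Caesar shift of +10.
Undoing it on dxoxswws: shift back: d−10=t, x−10=n, o−10=e, x−10=n, s−10=i, w−10=m, w−10=m, s−10=i → tnenimmi; then reverse → imminent.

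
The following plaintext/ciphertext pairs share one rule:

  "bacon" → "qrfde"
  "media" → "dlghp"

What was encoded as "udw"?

The output letters match the input read backwards, each shifted +3: bacon reversed is nocab. Read the word backwards and shift each letter +3.
Undoing it on udw: shift back: u−3=r, d−3=a, w−3=t → rat; then reverse → tar.

tar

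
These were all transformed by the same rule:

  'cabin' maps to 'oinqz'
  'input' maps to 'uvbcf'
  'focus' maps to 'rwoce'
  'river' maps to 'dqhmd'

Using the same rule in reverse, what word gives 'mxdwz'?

It's a Vigenère-style cipher with numeric key [12,8]: position i shifts by key[i mod 2].
Decoding mxdwz: m−12=a, x−8=p, d−12=r, w−8=o, z−12=n.

apron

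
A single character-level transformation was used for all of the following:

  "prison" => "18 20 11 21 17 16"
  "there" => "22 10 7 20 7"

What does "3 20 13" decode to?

p is letter #16 and maps to 18: an offset of 2. Each letter is replaced by its alphabet position (a=1..z=26) + 2.
Reversing it on 3 20 13: 3→(3−2)÷1=1=a, 20→(20−2)÷1=18=r, 13→(13−2)÷1=11=k.

ark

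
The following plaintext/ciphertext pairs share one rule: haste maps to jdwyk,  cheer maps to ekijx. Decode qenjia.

object

In haste: h→j is +2, a→d is +3, s→w is +4, t→y is +5 — the shift increases by 1 each position. The shift increases by 1 at each position, starting from +2: 2, 3, 4, ….
Undoing it on qenjia: q−2=o, e−3=b, n−4=j, j−5=e, i−6=c, a−7=t.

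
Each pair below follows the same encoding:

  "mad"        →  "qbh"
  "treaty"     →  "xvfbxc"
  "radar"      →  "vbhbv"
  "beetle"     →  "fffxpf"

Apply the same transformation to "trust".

The shift depends on letter class: consonant m→q is +4, but vowel a→b is +1. The rule splits by letter class: vowels +1, consonants +4.
Applying it to trust: t(cons)+4=x, r(cons)+4=v, u(vowel)+1=v, s(cons)+4=w, t(cons)+4=x.

xvvwx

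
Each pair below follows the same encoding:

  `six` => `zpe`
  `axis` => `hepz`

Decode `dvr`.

wok

Compare letters: s→z is +7, i→p is +7, x→e is +7 — a constant shift. Each letter is shifted forward by 7 in the alphabet (a Caesar shift of +7).
Undoing it on dvr: d−7=w, v−7=o, r−7=k.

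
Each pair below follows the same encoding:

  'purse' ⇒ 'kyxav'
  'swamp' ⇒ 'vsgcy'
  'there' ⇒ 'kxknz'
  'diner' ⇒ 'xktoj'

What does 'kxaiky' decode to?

Read the word backwards and shift each letter +6.
Decoding kxaiky: shift back: k−6=e, x−6=r, a−6=u, i−6=c, k−6=e, y−6=s → eruces; then reverse → secure.

secure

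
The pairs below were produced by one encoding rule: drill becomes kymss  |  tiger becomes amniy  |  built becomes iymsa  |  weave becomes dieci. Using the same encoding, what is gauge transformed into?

Two shifts are in play — +4 for a/e/i/o/u, +7 for every other letter.
On gauge: g(cons)+7=n, a(vowel)+4=e, u(vowel)+4=y, g(cons)+7=n, e(vowel)+4=i.

neyni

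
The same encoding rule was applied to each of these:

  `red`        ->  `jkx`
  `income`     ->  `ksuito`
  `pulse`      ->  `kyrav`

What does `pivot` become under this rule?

zubov

The output letters match the input read backwards, each shifted +6: red reversed is der. Two steps: reverse the string, then apply a Caesar shift of +6.
Applying it to pivot: reverse → tovip; then shift: t+6=z, o+6=u, v+6=b, i+6=o, p+6=v.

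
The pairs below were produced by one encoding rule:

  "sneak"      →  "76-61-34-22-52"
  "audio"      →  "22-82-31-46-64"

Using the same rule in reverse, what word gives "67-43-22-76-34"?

s(#19)→76 and n(#14)→61: differences scale by 3, so n = 3·pos + 19. Each letter becomes 3×(its alphabet position, a=1..z=26) + 19.
Decoding 67-43-22-76-34: 67→(67−19)÷3=16=p, 43→(43−19)÷3=8=h, 22→(22−19)÷3=1=a, 76→(76−19)÷3=19=s, 34→(34−19)÷3=5=e.

phase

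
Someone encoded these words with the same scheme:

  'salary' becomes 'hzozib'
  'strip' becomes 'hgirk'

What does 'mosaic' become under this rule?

Each letter is replaced by its mirror in the alphabet: a↔z, b↔y, c↔x, and so on (the Atbash cipher).
On mosaic: m↔n, o↔l, s↔h, a↔z, i↔r, c↔x.

nlhzrx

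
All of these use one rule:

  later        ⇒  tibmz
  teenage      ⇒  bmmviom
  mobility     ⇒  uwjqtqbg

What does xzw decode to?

pro

Compare letters: l→t is +8, a→i is +8, t→b is +8 — a constant shift. It's a constant shift of +8 (ROT8).
Undoing it on xzw: x−8=p, z−8=r, w−8=o.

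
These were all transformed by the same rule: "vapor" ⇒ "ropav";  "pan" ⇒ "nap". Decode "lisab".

basil

The word is simply reversed.
Decoding lisab: then reverse → basil.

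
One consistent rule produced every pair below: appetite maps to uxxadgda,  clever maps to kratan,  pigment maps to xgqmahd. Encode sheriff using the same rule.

ilangvv

a(0)→u(20) and p(15)→x(23) fit y≡21x+20 (mod 26); the inverse of 21 mod 26 is 5. Each letter's alphabet position (a=0..z=25) is mapped through 21·x+20 mod 26 — an affine cipher.
For sheriff: s(18)→21·18+20≡8=i; h(7)→21·7+20≡11=l; e(4)→21·4+20≡0=a; r(17)→21·17+20≡13=n; i(8)→21·8+20≡6=g; f(5)→21·5+20≡21=v; f(5)→21·5+20≡21=v (all mod 26).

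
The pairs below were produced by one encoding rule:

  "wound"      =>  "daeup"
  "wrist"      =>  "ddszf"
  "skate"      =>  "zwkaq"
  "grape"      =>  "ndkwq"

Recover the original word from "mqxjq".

fence

Shifts by position in wound: pos 0: w→d (+7), pos 1: o→a (+12), pos 2: u→e (+10), pos 3: n→u (+7), pos 4: d→p (+12) — repeating every 3. A repeating key of period 3 is used — shifts +7, +12, +10 over and over.
Decoding mqxjq: m−7=f, q−12=e, x−10=n, j−7=c, q−12=e.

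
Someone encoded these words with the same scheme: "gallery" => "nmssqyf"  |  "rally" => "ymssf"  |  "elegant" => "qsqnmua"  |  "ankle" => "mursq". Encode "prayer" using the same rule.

wymfqy

The shift depends on letter class: consonant g→n is +7, but vowel a→m is +12. The rule splits by letter class: vowels +12, consonants +7.
On prayer: p(cons)+7=w, r(cons)+7=y, a(vowel)+12=m, y(cons)+7=f, e(vowel)+12=q, r(cons)+7=y.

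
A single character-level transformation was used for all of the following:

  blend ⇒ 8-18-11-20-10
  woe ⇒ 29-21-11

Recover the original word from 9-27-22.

b is letter #2 and maps to 8: an offset of 6. Letters become their 1-based position plus 6 (so a→7, b→8, …).
Undoing it on 9-27-22: 9→(9−6)÷1=3=c, 27→(27−6)÷1=21=u, 22→(22−6)÷1=16=p.

cup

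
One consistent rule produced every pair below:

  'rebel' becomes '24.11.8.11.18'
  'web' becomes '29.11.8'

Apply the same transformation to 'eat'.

11.7.26

r is letter #18 and maps to 24: an offset of 6. Letters become their 1-based position plus 6 (so a→7, b→8, …).
On eat: e=5→11, a=1→7, t=20→26.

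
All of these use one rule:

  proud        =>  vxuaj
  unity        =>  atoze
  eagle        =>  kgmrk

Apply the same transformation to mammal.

Compare letters: p→v is +6, r→x is +6, o→u is +6 — a constant shift. Every letter moves 6 places later in the alphabet, wrapping around z→a.
On mammal: m+6=s, a+6=g, m+6=s, m+6=s, a+6=g, l+6=r.

sgssgr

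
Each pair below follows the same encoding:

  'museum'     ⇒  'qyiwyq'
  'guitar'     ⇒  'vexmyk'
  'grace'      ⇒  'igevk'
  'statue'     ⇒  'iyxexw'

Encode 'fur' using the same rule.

vyj

The output letters match the input read backwards, each shifted +4: museum reversed is muesum. The word is reversed, then every letter is shifted forward by 4.
For fur: reverse → ruf; then shift: r+4=v, u+4=y, f+4=j.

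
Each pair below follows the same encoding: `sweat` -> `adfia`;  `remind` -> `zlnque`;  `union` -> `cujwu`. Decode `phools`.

hanger

Shifts by position in sweat: pos 0: s→a (+8), pos 1: w→d (+7), pos 2: e→f (+1), pos 3: a→i (+8), pos 4: t→a (+7) — repeating every 3. It's a Vigenère-style cipher with numeric key [8,7,1]: position i shifts by key[i mod 3].
Undoing it on phools: p−8=h, h−7=a, o−1=n, o−8=g, l−7=e, s−1=r.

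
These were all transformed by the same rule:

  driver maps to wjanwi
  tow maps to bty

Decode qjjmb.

wheel

The output letters match the input read backwards, each shifted +5: driver reversed is revird. Read the word backwards and shift each letter +5.
Reversing it on qjjmb: shift back: q−5=l, j−5=e, j−5=e, m−5=h, b−5=w → leehw; then reverse → wheel.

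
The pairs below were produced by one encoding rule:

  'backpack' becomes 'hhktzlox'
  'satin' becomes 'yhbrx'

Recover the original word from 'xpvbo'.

In backpack: b→h is +6, a→h is +7, c→k is +8, k→t is +9 — the shift increases by 1 each position. The shift increases by 1 at each position, starting from +6: 6, 7, 8, ….
Decoding xpvbo: x−6=r, p−7=i, v−8=n, b−9=s, o−10=e.

rinse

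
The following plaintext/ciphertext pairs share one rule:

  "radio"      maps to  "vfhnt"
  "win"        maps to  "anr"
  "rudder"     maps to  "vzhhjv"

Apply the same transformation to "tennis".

The shift depends on letter class: consonant r→v is +4, but vowel a→f is +5. Vowels shift forward by 5 and consonants shift forward by 4.
On tennis: t(cons)+4=x, e(vowel)+5=j, n(cons)+4=r, n(cons)+4=r, i(vowel)+5=n, s(cons)+4=w.

xjrrnw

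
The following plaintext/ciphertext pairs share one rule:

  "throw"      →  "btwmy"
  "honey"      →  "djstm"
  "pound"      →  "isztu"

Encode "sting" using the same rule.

lsnyx

Two steps: reverse the string, then apply a Caesar shift of +5.
On sting: reverse → gnits; then shift: g+5=l, n+5=s, i+5=n, t+5=y, s+5=x.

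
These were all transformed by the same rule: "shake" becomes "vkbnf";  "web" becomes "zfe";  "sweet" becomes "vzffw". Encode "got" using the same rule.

The shift depends on letter class: consonant s→v is +3, but vowel a→b is +1. The rule splits by letter class: vowels +1, consonants +3.
On got: g(cons)+3=j, o(vowel)+1=p, t(cons)+3=w.

jpw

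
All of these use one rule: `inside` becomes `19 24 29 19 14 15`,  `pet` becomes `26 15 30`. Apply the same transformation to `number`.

24 31 23 12 15 28

i is letter #9 and maps to 19: an offset of 10. Each letter is replaced by its alphabet position (a=1..z=26) + 10.
For number: n=14→24, u=21→31, m=13→23, b=2→12, e=5→15, r=18→28.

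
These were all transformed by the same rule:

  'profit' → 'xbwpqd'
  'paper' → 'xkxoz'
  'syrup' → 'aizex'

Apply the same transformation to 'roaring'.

zyibqxo

Shifts by position in profit: pos 0: p→x (+8), pos 1: r→b (+10), pos 2: o→w (+8), pos 3: f→p (+10) — repeating every 2. The shifts repeat in a cycle of length 2: positions 0,1,… shift by +8, +10, then the pattern repeats.
On roaring: r+8=z, o+10=y, a+8=i, r+10=b, i+8=q, n+10=x, g+8=o.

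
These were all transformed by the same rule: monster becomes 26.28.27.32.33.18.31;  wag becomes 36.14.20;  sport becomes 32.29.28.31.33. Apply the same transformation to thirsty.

m is letter #13 and maps to 26: an offset of 13. Letters become their 1-based position plus 13 (so a→14, b→15, …).
Applying it to thirsty: t=20→33, h=8→21, i=9→22, r=18→31, s=19→32, t=20→33, y=25→38.

33.21.22.31.32.33.38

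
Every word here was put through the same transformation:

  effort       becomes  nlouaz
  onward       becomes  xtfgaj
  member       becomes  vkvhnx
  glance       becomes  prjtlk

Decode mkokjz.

Shifts by position in effort: pos 0: e→n (+9), pos 1: f→l (+6), pos 2: f→o (+9), pos 3: o→u (+6) — repeating every 2. The shifts repeat in a cycle of length 2: positions 0,1,… shift by +9, +6, then the pattern repeats.
Undoing it on mkokjz: m−9=d, k−6=e, o−9=f, k−6=e, j−9=a, z−6=t.

defeat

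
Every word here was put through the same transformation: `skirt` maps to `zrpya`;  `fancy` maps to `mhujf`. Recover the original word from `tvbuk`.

Compare letters: s→z is +7, k→r is +7, i→p is +7 — a constant shift. Every letter moves 7 places later in the alphabet, wrapping around z→a.
Undoing it on tvbuk: t−7=m, v−7=o, b−7=u, u−7=n, k−7=d.

mound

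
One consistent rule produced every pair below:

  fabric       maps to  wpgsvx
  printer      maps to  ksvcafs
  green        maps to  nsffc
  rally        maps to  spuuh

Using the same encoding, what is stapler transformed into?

f(5)→w(22) and a(0)→p(15) fit y≡17x+15 (mod 26); the inverse of 17 mod 26 is 23. Treating letters as 0–25, the rule is x ↦ 17x + 15 (mod 26).
Applying it to stapler: s(18)→17·18+15≡9=j; t(19)→17·19+15≡0=a; a(0)→17·0+15≡15=p; p(15)→17·15+15≡10=k; l(11)→17·11+15≡20=u; e(4)→17·4+15≡5=f; r(17)→17·17+15≡18=s (all mod 26).

japkufs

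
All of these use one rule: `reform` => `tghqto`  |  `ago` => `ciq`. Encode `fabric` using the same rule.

Compare letters: r→t is +2, e→g is +2, f→h is +2 — a constant shift. This is a Caesar cipher with shift 2.
On fabric: f+2=h, a+2=c, b+2=d, r+2=t, i+2=k, c+2=e.

hcdtke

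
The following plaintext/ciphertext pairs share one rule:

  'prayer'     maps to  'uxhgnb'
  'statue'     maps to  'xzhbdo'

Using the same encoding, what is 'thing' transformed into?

In prayer: p→u is +5, r→x is +6, a→h is +7, y→g is +8 — the shift increases by 1 each position. Letter i (0-indexed) is shifted by i+5, so successive shifts are 5, 6, 7, ….
For thing: t+5=y, h+6=n, i+7=p, n+8=v, g+9=p.

ynpvp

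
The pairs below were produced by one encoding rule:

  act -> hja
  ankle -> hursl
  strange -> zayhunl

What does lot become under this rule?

sva

Compare letters: a→h is +7, c→j is +7, t→a is +7 — a constant shift. Each letter is shifted forward by 7 in the alphabet (a Caesar shift of +7).
On lot: l+7=s, o+7=v, t+7=a.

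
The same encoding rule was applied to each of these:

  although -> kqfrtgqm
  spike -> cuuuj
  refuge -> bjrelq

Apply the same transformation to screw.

Shifts by position in although: pos 0: a→k (+10), pos 1: l→q (+5), pos 2: t→f (+12), pos 3: h→r (+10), pos 4: o→t (+5), pos 5: u→g (+12) — repeating every 3. A repeating key of period 3 is used — shifts +10, +5, +12 over and over.
Applying it to screw: s+10=c, c+5=h, r+12=d, e+10=o, w+5=b.

chdob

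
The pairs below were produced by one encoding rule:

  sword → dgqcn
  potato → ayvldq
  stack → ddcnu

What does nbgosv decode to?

Shifts by position in sword: pos 0: s→d (+11), pos 1: w→g (+10), pos 2: o→q (+2), pos 3: r→c (+11), pos 4: d→n (+10) — repeating every 3. A repeating key of period 3 is used — shifts +11, +10, +2 over and over.
Decoding nbgosv: n−11=c, b−10=r, g−2=e, o−11=d, s−10=i, v−2=t.

credit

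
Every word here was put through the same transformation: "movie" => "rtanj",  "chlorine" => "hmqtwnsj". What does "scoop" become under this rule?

Compare letters: m→r is +5, o→t is +5, v→a is +5 — a constant shift. Every letter moves 5 places later in the alphabet, wrapping around z→a.
On scoop: s+5=x, c+5=h, o+5=t, o+5=t, p+5=u.

xhttu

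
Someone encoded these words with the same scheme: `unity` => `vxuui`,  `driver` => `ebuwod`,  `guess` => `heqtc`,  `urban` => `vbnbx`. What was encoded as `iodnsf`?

Shifts by position in unity: pos 0: u→v (+1), pos 1: n→x (+10), pos 2: i→u (+12), pos 3: t→u (+1), pos 4: y→i (+10) — repeating every 3. A repeating key of period 3 is used — shifts +1, +10, +12 over and over.
Reversing it on iodnsf: i−1=h, o−10=e, d−12=r, n−1=m, s−10=i, f−12=t.

hermit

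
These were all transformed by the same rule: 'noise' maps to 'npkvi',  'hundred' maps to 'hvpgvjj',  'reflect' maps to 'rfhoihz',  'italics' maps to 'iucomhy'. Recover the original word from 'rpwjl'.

rough

Letter i (0-indexed) is shifted by i+0, so successive shifts are 0, 1, 2, ….
Reversing it on rpwjl: r−0=r, p−1=o, w−2=u, j−3=g, l−4=h.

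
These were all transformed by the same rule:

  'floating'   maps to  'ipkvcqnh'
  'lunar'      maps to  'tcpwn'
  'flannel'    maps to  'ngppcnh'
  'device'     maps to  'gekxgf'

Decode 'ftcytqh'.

forward

The word is reversed, then every letter is shifted forward by 2.
Reversing it on ftcytqh: shift back: f−2=d, t−2=r, c−2=a, y−2=w, t−2=r, q−2=o, h−2=f → drawrof; then reverse → forward.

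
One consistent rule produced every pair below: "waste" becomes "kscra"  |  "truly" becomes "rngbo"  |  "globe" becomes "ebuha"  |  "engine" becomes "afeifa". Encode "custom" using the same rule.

wgcruq

w(22)→k(10) and a(0)→s(18) fit y≡15x+18 (mod 26); the inverse of 15 mod 26 is 7. Each letter's alphabet position (a=0..z=25) is mapped through 15·x+18 mod 26 — an affine cipher.
On custom: c(2)→15·2+18≡22=w; u(20)→15·20+18≡6=g; s(18)→15·18+18≡2=c; t(19)→15·19+18≡17=r; o(14)→15·14+18≡20=u; m(12)→15·12+18≡16=q (all mod 26).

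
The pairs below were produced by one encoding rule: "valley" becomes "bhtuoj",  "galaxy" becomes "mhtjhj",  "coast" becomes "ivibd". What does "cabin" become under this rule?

ihjrx

Each letter shifts forward by (position + 6), i.e. 6, 7, 8, … — the shift grows by one for each successive letter.
Applying it to cabin: c+6=i, a+7=h, b+8=j, i+9=r, n+10=x.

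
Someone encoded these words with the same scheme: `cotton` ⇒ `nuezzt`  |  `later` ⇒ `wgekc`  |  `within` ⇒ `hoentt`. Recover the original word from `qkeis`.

fetch

It's a Vigenère-style cipher with numeric key [11,6]: position i shifts by key[i mod 2].
Decoding qkeis: q−11=f, k−6=e, e−11=t, i−6=c, s−11=h.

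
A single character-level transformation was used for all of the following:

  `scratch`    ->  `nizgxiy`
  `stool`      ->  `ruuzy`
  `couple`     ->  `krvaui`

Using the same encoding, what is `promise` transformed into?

The output letters match the input read backwards, each shifted +6: scratch reversed is hctarcs. The word is reversed, then every letter is shifted forward by 6.
For promise: reverse → esimorp; then shift: e+6=k, s+6=y, i+6=o, m+6=s, o+6=u, r+6=x, p+6=v.

kyosuxv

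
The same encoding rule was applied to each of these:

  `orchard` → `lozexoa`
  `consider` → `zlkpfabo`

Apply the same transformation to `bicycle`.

Compare letters: o→l is +23, r→o is +23, c→z is +23 — a constant shift. Each letter is shifted forward by 23 in the alphabet (a Caesar shift of +23).
On bicycle: b+23=y, i+23=f, c+23=z, y+23=v, c+23=z, l+23=i, e+23=b.

yfzvzib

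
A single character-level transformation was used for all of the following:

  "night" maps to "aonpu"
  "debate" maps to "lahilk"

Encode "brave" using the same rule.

Two steps: reverse the string, then apply a Caesar shift of +7.
Applying it to brave: reverse → evarb; then shift: e+7=l, v+7=c, a+7=h, r+7=y, b+7=i.

lchyi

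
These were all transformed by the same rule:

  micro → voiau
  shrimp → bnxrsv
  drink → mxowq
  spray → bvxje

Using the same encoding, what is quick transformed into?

Shifts by position in micro: pos 0: m→v (+9), pos 1: i→o (+6), pos 2: c→i (+6), pos 3: r→a (+9), pos 4: o→u (+6) — repeating every 3. The shifts repeat in a cycle of length 3: positions 0,1,… shift by +9, +6, +6, then the pattern repeats.
For quick: q+9=z, u+6=a, i+6=o, c+9=l, k+6=q.

zaolq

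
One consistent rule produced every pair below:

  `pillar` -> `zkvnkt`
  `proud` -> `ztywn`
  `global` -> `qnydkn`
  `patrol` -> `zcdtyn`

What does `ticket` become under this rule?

Shifts by position in pillar: pos 0: p→z (+10), pos 1: i→k (+2), pos 2: l→v (+10), pos 3: l→n (+2) — repeating every 2. The shifts repeat in a cycle of length 2: positions 0,1,… shift by +10, +2, then the pattern repeats.
On ticket: t+10=d, i+2=k, c+10=m, k+2=m, e+10=o, t+2=v.

dkmmov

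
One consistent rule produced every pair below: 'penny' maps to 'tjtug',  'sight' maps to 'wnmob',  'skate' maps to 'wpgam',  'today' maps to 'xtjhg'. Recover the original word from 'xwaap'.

In penny: p→t is +4, e→j is +5, n→t is +6, n→u is +7 — the shift increases by 1 each position. Letter i (0-indexed) is shifted by i+4, so successive shifts are 4, 5, 6, ….
Undoing it on xwaap: x−4=t, w−5=r, a−6=u, a−7=t, p−8=h.

truth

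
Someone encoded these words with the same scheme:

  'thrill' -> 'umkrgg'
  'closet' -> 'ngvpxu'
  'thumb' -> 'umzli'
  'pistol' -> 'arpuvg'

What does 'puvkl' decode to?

storm

t(19)→u(20) and h(7)→m(12) fit y≡5x+3 (mod 26); the inverse of 5 mod 26 is 21. Each letter's alphabet position (a=0..z=25) is mapped through 5·x+3 mod 26 — an affine cipher.
Reversing it on puvkl: p(15)→21·(15−3)≡18=s; u(20)→21·(20−3)≡19=t; v(21)→21·(21−3)≡14=o; k(10)→21·(10−3)≡17=r; l(11)→21·(11−3)≡12=m (all mod 26).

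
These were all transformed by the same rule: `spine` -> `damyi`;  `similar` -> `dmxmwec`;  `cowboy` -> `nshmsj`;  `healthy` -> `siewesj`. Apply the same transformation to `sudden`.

The shift depends on letter class: consonant s→d is +11, but vowel i→m is +4. Two shifts are in play — +4 for a/e/i/o/u, +11 for every other letter.
Applying it to sudden: s(cons)+11=d, u(vowel)+4=y, d(cons)+11=o, d(cons)+11=o, e(vowel)+4=i, n(cons)+11=y.

dyooiy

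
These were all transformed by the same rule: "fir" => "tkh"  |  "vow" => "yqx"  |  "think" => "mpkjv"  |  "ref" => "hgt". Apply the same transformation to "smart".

vtcou

The output letters match the input read backwards, each shifted +2: fir reversed is rif. Two steps: reverse the string, then apply a Caesar shift of +2.
Applying it to smart: reverse → trams; then shift: t+2=v, r+2=t, a+2=c, m+2=o, s+2=u.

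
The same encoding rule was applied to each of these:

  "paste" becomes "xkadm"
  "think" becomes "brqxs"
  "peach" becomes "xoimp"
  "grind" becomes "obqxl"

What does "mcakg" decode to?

essay

Shifts by position in paste: pos 0: p→x (+8), pos 1: a→k (+10), pos 2: s→a (+8), pos 3: t→d (+10) — repeating every 2. A repeating key of period 2 is used — shifts +8, +10 over and over.
Reversing it on mcakg: m−8=e, c−10=s, a−8=s, k−10=a, g−8=y.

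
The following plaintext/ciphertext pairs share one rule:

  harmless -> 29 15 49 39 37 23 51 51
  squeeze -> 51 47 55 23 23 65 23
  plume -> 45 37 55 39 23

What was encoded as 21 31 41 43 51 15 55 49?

h(#8)→29 and a(#1)→15: differences scale by 2, so n = 2·pos + 13. The formula is n = 2×(alphabet index, a=1) + 13.
Undoing it on 21 31 41 43 51 15 55 49: 21→(21−13)÷2=4=d, 31→(31−13)÷2=9=i, 41→(41−13)÷2=14=n, 43→(43−13)÷2=15=o, 51→(51−13)÷2=19=s, 15→(15−13)÷2=1=a, 55→(55−13)÷2=21=u, 49→(49−13)÷2=18=r.

dinosaur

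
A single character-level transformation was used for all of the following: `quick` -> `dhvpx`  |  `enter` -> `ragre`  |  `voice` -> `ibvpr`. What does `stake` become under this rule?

Compare letters: q→d is +13, u→h is +13, i→v is +13 — a constant shift. Every letter moves 13 places later in the alphabet, wrapping around z→a.
On stake: s+13=f, t+13=g, a+13=n, k+13=x, e+13=r.

fgnxr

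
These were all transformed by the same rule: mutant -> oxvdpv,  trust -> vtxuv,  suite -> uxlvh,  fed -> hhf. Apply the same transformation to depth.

fhrvj

The shift depends on letter class: consonant m→o is +2, but vowel u→x is +3. Vowels shift forward by 3 and consonants shift forward by 2.
Applying it to depth: d(cons)+2=f, e(vowel)+3=h, p(cons)+2=r, t(cons)+2=v, h(cons)+2=j.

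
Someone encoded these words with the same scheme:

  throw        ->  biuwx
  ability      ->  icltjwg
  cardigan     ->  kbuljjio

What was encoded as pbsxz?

Shifts by position in throw: pos 0: t→b (+8), pos 1: h→i (+1), pos 2: r→u (+3), pos 3: o→w (+8), pos 4: w→x (+1) — repeating every 3. The shifts repeat in a cycle of length 3: positions 0,1,… shift by +8, +1, +3, then the pattern repeats.
Reversing it on pbsxz: p−8=h, b−1=a, s−3=p, x−8=p, z−1=y.

happy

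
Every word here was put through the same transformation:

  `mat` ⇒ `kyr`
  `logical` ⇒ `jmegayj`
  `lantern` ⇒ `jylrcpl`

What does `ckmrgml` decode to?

It's a constant shift of +24 (ROT24).
Reversing it on ckmrgml: c−24=e, k−24=m, m−24=o, r−24=t, g−24=i, m−24=o, l−24=n.

emotion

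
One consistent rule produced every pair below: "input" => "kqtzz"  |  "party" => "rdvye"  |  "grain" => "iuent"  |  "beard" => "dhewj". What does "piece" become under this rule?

rlihk

In input: i→k is +2, n→q is +3, p→t is +4, u→z is +5 — the shift increases by 1 each position. Letter i (0-indexed) is shifted by i+2, so successive shifts are 2, 3, 4, ….
For piece: p+2=r, i+3=l, e+4=i, c+5=h, e+6=k.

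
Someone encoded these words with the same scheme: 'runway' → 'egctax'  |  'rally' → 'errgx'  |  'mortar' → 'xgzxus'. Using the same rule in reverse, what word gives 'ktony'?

The output letters match the input read backwards, each shifted +6: runway reversed is yawnur. Read the word backwards and shift each letter +6.
Reversing it on ktony: shift back: k−6=e, t−6=n, o−6=i, n−6=h, y−6=s → enihs; then reverse → shine.

shine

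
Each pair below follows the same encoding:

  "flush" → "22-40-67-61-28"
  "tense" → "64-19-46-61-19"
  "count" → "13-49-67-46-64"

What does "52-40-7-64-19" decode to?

f(#6)→22 and l(#12)→40: differences scale by 3, so n = 3·pos + 4. Each letter becomes 3×(its alphabet position, a=1..z=26) + 4.
Undoing it on 52-40-7-64-19: 52→(52−4)÷3=16=p, 40→(40−4)÷3=12=l, 7→(7−4)÷3=1=a, 64→(64−4)÷3=20=t, 19→(19−4)÷3=5=e.

plate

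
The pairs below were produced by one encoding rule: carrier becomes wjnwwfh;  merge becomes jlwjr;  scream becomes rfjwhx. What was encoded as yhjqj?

The output letters match the input read backwards, each shifted +5: carrier reversed is reirrac. Two steps: reverse the string, then apply a Caesar shift of +5.
Reversing it on yhjqj: shift back: y−5=t, h−5=c, j−5=e, q−5=l, j−5=e → tcele; then reverse → elect.

elect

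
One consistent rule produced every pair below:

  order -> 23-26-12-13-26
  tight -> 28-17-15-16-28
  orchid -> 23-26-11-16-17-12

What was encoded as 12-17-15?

o is letter #15 and maps to 23: an offset of 8. The number is (letter's place in the alphabet, a=1) + 8.
Undoing it on 12-17-15: 12→(12−8)÷1=4=d, 17→(17−8)÷1=9=i, 15→(15−8)÷1=7=g.

dig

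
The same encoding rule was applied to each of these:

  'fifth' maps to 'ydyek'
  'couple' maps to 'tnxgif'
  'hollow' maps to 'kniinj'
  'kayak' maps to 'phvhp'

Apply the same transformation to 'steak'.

lefhp

Treating letters as 0–25, the rule is x ↦ 19x + 7 (mod 26).
On steak: s(18)→19·18+7≡11=l; t(19)→19·19+7≡4=e; e(4)→19·4+7≡5=f; a(0)→19·0+7≡7=h; k(10)→19·10+7≡15=p (all mod 26).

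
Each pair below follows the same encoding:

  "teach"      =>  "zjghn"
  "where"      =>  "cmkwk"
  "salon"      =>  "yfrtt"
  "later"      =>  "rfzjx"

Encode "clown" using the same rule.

Shifts by position in teach: pos 0: t→z (+6), pos 1: e→j (+5), pos 2: a→g (+6), pos 3: c→h (+5) — repeating every 2. A repeating key of period 2 is used — shifts +6, +5 over and over.
For clown: c+6=i, l+5=q, o+6=u, w+5=b, n+6=t.

iqubt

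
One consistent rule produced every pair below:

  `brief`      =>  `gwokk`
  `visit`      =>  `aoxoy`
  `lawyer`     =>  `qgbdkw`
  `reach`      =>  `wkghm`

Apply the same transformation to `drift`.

The rule splits by letter class: vowels +6, consonants +5.
Applying it to drift: d(cons)+5=i, r(cons)+5=w, i(vowel)+6=o, f(cons)+5=k, t(cons)+5=y.

iwoky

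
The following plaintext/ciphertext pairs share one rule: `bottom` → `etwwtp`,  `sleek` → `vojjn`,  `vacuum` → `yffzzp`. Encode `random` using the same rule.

ufqgtp

The rule splits by letter class: vowels +5, consonants +3.
Applying it to random: r(cons)+3=u, a(vowel)+5=f, n(cons)+3=q, d(cons)+3=g, o(vowel)+5=t, m(cons)+3=p.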